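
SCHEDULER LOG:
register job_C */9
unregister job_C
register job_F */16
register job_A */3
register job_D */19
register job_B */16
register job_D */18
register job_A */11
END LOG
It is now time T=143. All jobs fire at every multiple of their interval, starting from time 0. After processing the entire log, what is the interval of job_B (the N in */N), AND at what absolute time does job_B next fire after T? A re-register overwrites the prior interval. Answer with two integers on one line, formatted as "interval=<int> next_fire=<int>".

Answer: interval=16 next_fire=144

Derivation:
Op 1: register job_C */9 -> active={job_C:*/9}
Op 2: unregister job_C -> active={}
Op 3: register job_F */16 -> active={job_F:*/16}
Op 4: register job_A */3 -> active={job_A:*/3, job_F:*/16}
Op 5: register job_D */19 -> active={job_A:*/3, job_D:*/19, job_F:*/16}
Op 6: register job_B */16 -> active={job_A:*/3, job_B:*/16, job_D:*/19, job_F:*/16}
Op 7: register job_D */18 -> active={job_A:*/3, job_B:*/16, job_D:*/18, job_F:*/16}
Op 8: register job_A */11 -> active={job_A:*/11, job_B:*/16, job_D:*/18, job_F:*/16}
Final interval of job_B = 16
Next fire of job_B after T=143: (143//16+1)*16 = 144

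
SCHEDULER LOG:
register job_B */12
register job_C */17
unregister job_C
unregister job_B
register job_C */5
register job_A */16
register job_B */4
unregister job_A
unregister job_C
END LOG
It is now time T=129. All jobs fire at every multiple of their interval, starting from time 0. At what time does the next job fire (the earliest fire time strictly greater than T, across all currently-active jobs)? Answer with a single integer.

Op 1: register job_B */12 -> active={job_B:*/12}
Op 2: register job_C */17 -> active={job_B:*/12, job_C:*/17}
Op 3: unregister job_C -> active={job_B:*/12}
Op 4: unregister job_B -> active={}
Op 5: register job_C */5 -> active={job_C:*/5}
Op 6: register job_A */16 -> active={job_A:*/16, job_C:*/5}
Op 7: register job_B */4 -> active={job_A:*/16, job_B:*/4, job_C:*/5}
Op 8: unregister job_A -> active={job_B:*/4, job_C:*/5}
Op 9: unregister job_C -> active={job_B:*/4}
  job_B: interval 4, next fire after T=129 is 132
Earliest fire time = 132 (job job_B)

Answer: 132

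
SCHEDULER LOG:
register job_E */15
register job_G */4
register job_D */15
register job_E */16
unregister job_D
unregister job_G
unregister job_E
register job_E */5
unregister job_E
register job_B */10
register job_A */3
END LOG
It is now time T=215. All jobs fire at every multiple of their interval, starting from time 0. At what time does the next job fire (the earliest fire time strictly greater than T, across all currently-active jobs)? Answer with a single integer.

Op 1: register job_E */15 -> active={job_E:*/15}
Op 2: register job_G */4 -> active={job_E:*/15, job_G:*/4}
Op 3: register job_D */15 -> active={job_D:*/15, job_E:*/15, job_G:*/4}
Op 4: register job_E */16 -> active={job_D:*/15, job_E:*/16, job_G:*/4}
Op 5: unregister job_D -> active={job_E:*/16, job_G:*/4}
Op 6: unregister job_G -> active={job_E:*/16}
Op 7: unregister job_E -> active={}
Op 8: register job_E */5 -> active={job_E:*/5}
Op 9: unregister job_E -> active={}
Op 10: register job_B */10 -> active={job_B:*/10}
Op 11: register job_A */3 -> active={job_A:*/3, job_B:*/10}
  job_A: interval 3, next fire after T=215 is 216
  job_B: interval 10, next fire after T=215 is 220
Earliest fire time = 216 (job job_A)

Answer: 216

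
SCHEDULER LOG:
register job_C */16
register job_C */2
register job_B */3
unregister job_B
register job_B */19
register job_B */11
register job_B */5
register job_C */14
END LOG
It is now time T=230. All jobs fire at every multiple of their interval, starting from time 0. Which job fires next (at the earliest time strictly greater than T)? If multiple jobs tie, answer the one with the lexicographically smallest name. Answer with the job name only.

Op 1: register job_C */16 -> active={job_C:*/16}
Op 2: register job_C */2 -> active={job_C:*/2}
Op 3: register job_B */3 -> active={job_B:*/3, job_C:*/2}
Op 4: unregister job_B -> active={job_C:*/2}
Op 5: register job_B */19 -> active={job_B:*/19, job_C:*/2}
Op 6: register job_B */11 -> active={job_B:*/11, job_C:*/2}
Op 7: register job_B */5 -> active={job_B:*/5, job_C:*/2}
Op 8: register job_C */14 -> active={job_B:*/5, job_C:*/14}
  job_B: interval 5, next fire after T=230 is 235
  job_C: interval 14, next fire after T=230 is 238
Earliest = 235, winner (lex tiebreak) = job_B

Answer: job_B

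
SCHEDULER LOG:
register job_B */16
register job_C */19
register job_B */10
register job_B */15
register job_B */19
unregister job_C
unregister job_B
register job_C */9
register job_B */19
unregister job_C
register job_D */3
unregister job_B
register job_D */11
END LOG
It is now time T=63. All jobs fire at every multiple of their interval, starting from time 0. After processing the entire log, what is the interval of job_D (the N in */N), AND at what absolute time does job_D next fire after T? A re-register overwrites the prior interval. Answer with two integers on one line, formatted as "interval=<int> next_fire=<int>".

Answer: interval=11 next_fire=66

Derivation:
Op 1: register job_B */16 -> active={job_B:*/16}
Op 2: register job_C */19 -> active={job_B:*/16, job_C:*/19}
Op 3: register job_B */10 -> active={job_B:*/10, job_C:*/19}
Op 4: register job_B */15 -> active={job_B:*/15, job_C:*/19}
Op 5: register job_B */19 -> active={job_B:*/19, job_C:*/19}
Op 6: unregister job_C -> active={job_B:*/19}
Op 7: unregister job_B -> active={}
Op 8: register job_C */9 -> active={job_C:*/9}
Op 9: register job_B */19 -> active={job_B:*/19, job_C:*/9}
Op 10: unregister job_C -> active={job_B:*/19}
Op 11: register job_D */3 -> active={job_B:*/19, job_D:*/3}
Op 12: unregister job_B -> active={job_D:*/3}
Op 13: register job_D */11 -> active={job_D:*/11}
Final interval of job_D = 11
Next fire of job_D after T=63: (63//11+1)*11 = 66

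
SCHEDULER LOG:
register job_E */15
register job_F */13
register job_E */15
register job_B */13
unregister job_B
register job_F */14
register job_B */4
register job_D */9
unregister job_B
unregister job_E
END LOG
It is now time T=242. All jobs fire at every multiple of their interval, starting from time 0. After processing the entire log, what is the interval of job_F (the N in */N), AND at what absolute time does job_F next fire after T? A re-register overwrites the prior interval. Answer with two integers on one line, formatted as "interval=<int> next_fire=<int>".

Answer: interval=14 next_fire=252

Derivation:
Op 1: register job_E */15 -> active={job_E:*/15}
Op 2: register job_F */13 -> active={job_E:*/15, job_F:*/13}
Op 3: register job_E */15 -> active={job_E:*/15, job_F:*/13}
Op 4: register job_B */13 -> active={job_B:*/13, job_E:*/15, job_F:*/13}
Op 5: unregister job_B -> active={job_E:*/15, job_F:*/13}
Op 6: register job_F */14 -> active={job_E:*/15, job_F:*/14}
Op 7: register job_B */4 -> active={job_B:*/4, job_E:*/15, job_F:*/14}
Op 8: register job_D */9 -> active={job_B:*/4, job_D:*/9, job_E:*/15, job_F:*/14}
Op 9: unregister job_B -> active={job_D:*/9, job_E:*/15, job_F:*/14}
Op 10: unregister job_E -> active={job_D:*/9, job_F:*/14}
Final interval of job_F = 14
Next fire of job_F after T=242: (242//14+1)*14 = 252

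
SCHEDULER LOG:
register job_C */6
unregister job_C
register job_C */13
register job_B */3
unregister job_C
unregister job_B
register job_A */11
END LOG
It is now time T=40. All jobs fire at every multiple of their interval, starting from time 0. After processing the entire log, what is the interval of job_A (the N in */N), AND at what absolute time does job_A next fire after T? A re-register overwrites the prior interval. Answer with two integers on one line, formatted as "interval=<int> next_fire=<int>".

Answer: interval=11 next_fire=44

Derivation:
Op 1: register job_C */6 -> active={job_C:*/6}
Op 2: unregister job_C -> active={}
Op 3: register job_C */13 -> active={job_C:*/13}
Op 4: register job_B */3 -> active={job_B:*/3, job_C:*/13}
Op 5: unregister job_C -> active={job_B:*/3}
Op 6: unregister job_B -> active={}
Op 7: register job_A */11 -> active={job_A:*/11}
Final interval of job_A = 11
Next fire of job_A after T=40: (40//11+1)*11 = 44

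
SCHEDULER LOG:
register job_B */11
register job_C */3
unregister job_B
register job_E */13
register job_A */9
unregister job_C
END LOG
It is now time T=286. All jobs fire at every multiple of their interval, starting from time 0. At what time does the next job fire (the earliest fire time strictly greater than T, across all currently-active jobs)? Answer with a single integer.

Op 1: register job_B */11 -> active={job_B:*/11}
Op 2: register job_C */3 -> active={job_B:*/11, job_C:*/3}
Op 3: unregister job_B -> active={job_C:*/3}
Op 4: register job_E */13 -> active={job_C:*/3, job_E:*/13}
Op 5: register job_A */9 -> active={job_A:*/9, job_C:*/3, job_E:*/13}
Op 6: unregister job_C -> active={job_A:*/9, job_E:*/13}
  job_A: interval 9, next fire after T=286 is 288
  job_E: interval 13, next fire after T=286 is 299
Earliest fire time = 288 (job job_A)

Answer: 288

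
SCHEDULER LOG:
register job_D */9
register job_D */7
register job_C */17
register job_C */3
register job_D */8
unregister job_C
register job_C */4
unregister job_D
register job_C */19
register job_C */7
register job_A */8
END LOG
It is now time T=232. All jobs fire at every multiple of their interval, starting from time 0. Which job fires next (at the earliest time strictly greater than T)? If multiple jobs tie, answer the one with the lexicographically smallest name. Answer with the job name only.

Op 1: register job_D */9 -> active={job_D:*/9}
Op 2: register job_D */7 -> active={job_D:*/7}
Op 3: register job_C */17 -> active={job_C:*/17, job_D:*/7}
Op 4: register job_C */3 -> active={job_C:*/3, job_D:*/7}
Op 5: register job_D */8 -> active={job_C:*/3, job_D:*/8}
Op 6: unregister job_C -> active={job_D:*/8}
Op 7: register job_C */4 -> active={job_C:*/4, job_D:*/8}
Op 8: unregister job_D -> active={job_C:*/4}
Op 9: register job_C */19 -> active={job_C:*/19}
Op 10: register job_C */7 -> active={job_C:*/7}
Op 11: register job_A */8 -> active={job_A:*/8, job_C:*/7}
  job_A: interval 8, next fire after T=232 is 240
  job_C: interval 7, next fire after T=232 is 238
Earliest = 238, winner (lex tiebreak) = job_C

Answer: job_C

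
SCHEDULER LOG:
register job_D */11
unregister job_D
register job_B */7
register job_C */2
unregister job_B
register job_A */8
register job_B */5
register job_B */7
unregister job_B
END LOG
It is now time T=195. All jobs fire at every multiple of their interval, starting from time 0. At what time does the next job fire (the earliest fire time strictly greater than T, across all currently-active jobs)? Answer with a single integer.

Answer: 196

Derivation:
Op 1: register job_D */11 -> active={job_D:*/11}
Op 2: unregister job_D -> active={}
Op 3: register job_B */7 -> active={job_B:*/7}
Op 4: register job_C */2 -> active={job_B:*/7, job_C:*/2}
Op 5: unregister job_B -> active={job_C:*/2}
Op 6: register job_A */8 -> active={job_A:*/8, job_C:*/2}
Op 7: register job_B */5 -> active={job_A:*/8, job_B:*/5, job_C:*/2}
Op 8: register job_B */7 -> active={job_A:*/8, job_B:*/7, job_C:*/2}
Op 9: unregister job_B -> active={job_A:*/8, job_C:*/2}
  job_A: interval 8, next fire after T=195 is 200
  job_C: interval 2, next fire after T=195 is 196
Earliest fire time = 196 (job job_C)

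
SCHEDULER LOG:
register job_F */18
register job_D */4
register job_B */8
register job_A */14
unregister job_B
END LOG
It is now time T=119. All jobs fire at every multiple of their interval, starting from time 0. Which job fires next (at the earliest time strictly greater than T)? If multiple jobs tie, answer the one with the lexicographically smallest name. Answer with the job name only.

Op 1: register job_F */18 -> active={job_F:*/18}
Op 2: register job_D */4 -> active={job_D:*/4, job_F:*/18}
Op 3: register job_B */8 -> active={job_B:*/8, job_D:*/4, job_F:*/18}
Op 4: register job_A */14 -> active={job_A:*/14, job_B:*/8, job_D:*/4, job_F:*/18}
Op 5: unregister job_B -> active={job_A:*/14, job_D:*/4, job_F:*/18}
  job_A: interval 14, next fire after T=119 is 126
  job_D: interval 4, next fire after T=119 is 120
  job_F: interval 18, next fire after T=119 is 126
Earliest = 120, winner (lex tiebreak) = job_D

Answer: job_D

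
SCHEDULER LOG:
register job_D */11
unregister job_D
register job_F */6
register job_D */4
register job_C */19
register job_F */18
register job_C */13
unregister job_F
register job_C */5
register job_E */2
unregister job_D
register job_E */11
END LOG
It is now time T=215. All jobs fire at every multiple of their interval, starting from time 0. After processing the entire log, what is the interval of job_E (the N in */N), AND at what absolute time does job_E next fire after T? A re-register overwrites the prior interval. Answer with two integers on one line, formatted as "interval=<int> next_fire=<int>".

Answer: interval=11 next_fire=220

Derivation:
Op 1: register job_D */11 -> active={job_D:*/11}
Op 2: unregister job_D -> active={}
Op 3: register job_F */6 -> active={job_F:*/6}
Op 4: register job_D */4 -> active={job_D:*/4, job_F:*/6}
Op 5: register job_C */19 -> active={job_C:*/19, job_D:*/4, job_F:*/6}
Op 6: register job_F */18 -> active={job_C:*/19, job_D:*/4, job_F:*/18}
Op 7: register job_C */13 -> active={job_C:*/13, job_D:*/4, job_F:*/18}
Op 8: unregister job_F -> active={job_C:*/13, job_D:*/4}
Op 9: register job_C */5 -> active={job_C:*/5, job_D:*/4}
Op 10: register job_E */2 -> active={job_C:*/5, job_D:*/4, job_E:*/2}
Op 11: unregister job_D -> active={job_C:*/5, job_E:*/2}
Op 12: register job_E */11 -> active={job_C:*/5, job_E:*/11}
Final interval of job_E = 11
Next fire of job_E after T=215: (215//11+1)*11 = 220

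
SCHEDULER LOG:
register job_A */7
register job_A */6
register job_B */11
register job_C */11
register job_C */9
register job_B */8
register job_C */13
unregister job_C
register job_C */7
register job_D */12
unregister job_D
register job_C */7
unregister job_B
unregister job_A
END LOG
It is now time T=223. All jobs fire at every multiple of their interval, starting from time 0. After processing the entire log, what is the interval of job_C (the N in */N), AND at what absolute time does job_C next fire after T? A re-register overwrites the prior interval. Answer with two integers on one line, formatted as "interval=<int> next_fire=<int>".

Answer: interval=7 next_fire=224

Derivation:
Op 1: register job_A */7 -> active={job_A:*/7}
Op 2: register job_A */6 -> active={job_A:*/6}
Op 3: register job_B */11 -> active={job_A:*/6, job_B:*/11}
Op 4: register job_C */11 -> active={job_A:*/6, job_B:*/11, job_C:*/11}
Op 5: register job_C */9 -> active={job_A:*/6, job_B:*/11, job_C:*/9}
Op 6: register job_B */8 -> active={job_A:*/6, job_B:*/8, job_C:*/9}
Op 7: register job_C */13 -> active={job_A:*/6, job_B:*/8, job_C:*/13}
Op 8: unregister job_C -> active={job_A:*/6, job_B:*/8}
Op 9: register job_C */7 -> active={job_A:*/6, job_B:*/8, job_C:*/7}
Op 10: register job_D */12 -> active={job_A:*/6, job_B:*/8, job_C:*/7, job_D:*/12}
Op 11: unregister job_D -> active={job_A:*/6, job_B:*/8, job_C:*/7}
Op 12: register job_C */7 -> active={job_A:*/6, job_B:*/8, job_C:*/7}
Op 13: unregister job_B -> active={job_A:*/6, job_C:*/7}
Op 14: unregister job_A -> active={job_C:*/7}
Final interval of job_C = 7
Next fire of job_C after T=223: (223//7+1)*7 = 224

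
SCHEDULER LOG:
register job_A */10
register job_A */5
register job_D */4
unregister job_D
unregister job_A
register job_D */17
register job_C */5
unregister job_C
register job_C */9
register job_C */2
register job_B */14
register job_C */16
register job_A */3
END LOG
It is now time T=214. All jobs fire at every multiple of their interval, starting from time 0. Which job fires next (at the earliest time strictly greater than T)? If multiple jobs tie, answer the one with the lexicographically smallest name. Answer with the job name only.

Answer: job_A

Derivation:
Op 1: register job_A */10 -> active={job_A:*/10}
Op 2: register job_A */5 -> active={job_A:*/5}
Op 3: register job_D */4 -> active={job_A:*/5, job_D:*/4}
Op 4: unregister job_D -> active={job_A:*/5}
Op 5: unregister job_A -> active={}
Op 6: register job_D */17 -> active={job_D:*/17}
Op 7: register job_C */5 -> active={job_C:*/5, job_D:*/17}
Op 8: unregister job_C -> active={job_D:*/17}
Op 9: register job_C */9 -> active={job_C:*/9, job_D:*/17}
Op 10: register job_C */2 -> active={job_C:*/2, job_D:*/17}
Op 11: register job_B */14 -> active={job_B:*/14, job_C:*/2, job_D:*/17}
Op 12: register job_C */16 -> active={job_B:*/14, job_C:*/16, job_D:*/17}
Op 13: register job_A */3 -> active={job_A:*/3, job_B:*/14, job_C:*/16, job_D:*/17}
  job_A: interval 3, next fire after T=214 is 216
  job_B: interval 14, next fire after T=214 is 224
  job_C: interval 16, next fire after T=214 is 224
  job_D: interval 17, next fire after T=214 is 221
Earliest = 216, winner (lex tiebreak) = job_A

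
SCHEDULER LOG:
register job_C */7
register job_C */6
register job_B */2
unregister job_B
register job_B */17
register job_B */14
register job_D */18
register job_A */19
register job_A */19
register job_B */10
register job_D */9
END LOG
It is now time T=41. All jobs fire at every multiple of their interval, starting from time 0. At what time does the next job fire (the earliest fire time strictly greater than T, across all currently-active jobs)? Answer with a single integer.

Op 1: register job_C */7 -> active={job_C:*/7}
Op 2: register job_C */6 -> active={job_C:*/6}
Op 3: register job_B */2 -> active={job_B:*/2, job_C:*/6}
Op 4: unregister job_B -> active={job_C:*/6}
Op 5: register job_B */17 -> active={job_B:*/17, job_C:*/6}
Op 6: register job_B */14 -> active={job_B:*/14, job_C:*/6}
Op 7: register job_D */18 -> active={job_B:*/14, job_C:*/6, job_D:*/18}
Op 8: register job_A */19 -> active={job_A:*/19, job_B:*/14, job_C:*/6, job_D:*/18}
Op 9: register job_A */19 -> active={job_A:*/19, job_B:*/14, job_C:*/6, job_D:*/18}
Op 10: register job_B */10 -> active={job_A:*/19, job_B:*/10, job_C:*/6, job_D:*/18}
Op 11: register job_D */9 -> active={job_A:*/19, job_B:*/10, job_C:*/6, job_D:*/9}
  job_A: interval 19, next fire after T=41 is 57
  job_B: interval 10, next fire after T=41 is 50
  job_C: interval 6, next fire after T=41 is 42
  job_D: interval 9, next fire after T=41 is 45
Earliest fire time = 42 (job job_C)

Answer: 42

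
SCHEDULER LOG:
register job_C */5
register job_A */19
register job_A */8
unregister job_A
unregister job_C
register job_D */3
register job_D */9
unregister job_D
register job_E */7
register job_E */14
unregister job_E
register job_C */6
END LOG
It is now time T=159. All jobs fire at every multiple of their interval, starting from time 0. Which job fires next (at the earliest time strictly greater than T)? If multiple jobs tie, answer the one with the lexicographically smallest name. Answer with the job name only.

Answer: job_C

Derivation:
Op 1: register job_C */5 -> active={job_C:*/5}
Op 2: register job_A */19 -> active={job_A:*/19, job_C:*/5}
Op 3: register job_A */8 -> active={job_A:*/8, job_C:*/5}
Op 4: unregister job_A -> active={job_C:*/5}
Op 5: unregister job_C -> active={}
Op 6: register job_D */3 -> active={job_D:*/3}
Op 7: register job_D */9 -> active={job_D:*/9}
Op 8: unregister job_D -> active={}
Op 9: register job_E */7 -> active={job_E:*/7}
Op 10: register job_E */14 -> active={job_E:*/14}
Op 11: unregister job_E -> active={}
Op 12: register job_C */6 -> active={job_C:*/6}
  job_C: interval 6, next fire after T=159 is 162
Earliest = 162, winner (lex tiebreak) = job_C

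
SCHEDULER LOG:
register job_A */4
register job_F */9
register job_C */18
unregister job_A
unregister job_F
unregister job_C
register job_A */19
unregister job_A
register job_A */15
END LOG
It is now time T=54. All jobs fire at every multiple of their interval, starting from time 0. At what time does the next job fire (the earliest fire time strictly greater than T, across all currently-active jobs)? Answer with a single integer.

Answer: 60

Derivation:
Op 1: register job_A */4 -> active={job_A:*/4}
Op 2: register job_F */9 -> active={job_A:*/4, job_F:*/9}
Op 3: register job_C */18 -> active={job_A:*/4, job_C:*/18, job_F:*/9}
Op 4: unregister job_A -> active={job_C:*/18, job_F:*/9}
Op 5: unregister job_F -> active={job_C:*/18}
Op 6: unregister job_C -> active={}
Op 7: register job_A */19 -> active={job_A:*/19}
Op 8: unregister job_A -> active={}
Op 9: register job_A */15 -> active={job_A:*/15}
  job_A: interval 15, next fire after T=54 is 60
Earliest fire time = 60 (job job_A)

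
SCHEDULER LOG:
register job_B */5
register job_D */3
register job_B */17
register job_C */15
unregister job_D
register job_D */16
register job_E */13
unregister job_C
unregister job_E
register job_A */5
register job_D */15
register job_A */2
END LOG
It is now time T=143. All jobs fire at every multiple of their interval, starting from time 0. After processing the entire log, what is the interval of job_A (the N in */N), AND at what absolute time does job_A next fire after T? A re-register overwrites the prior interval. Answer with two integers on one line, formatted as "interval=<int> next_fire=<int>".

Answer: interval=2 next_fire=144

Derivation:
Op 1: register job_B */5 -> active={job_B:*/5}
Op 2: register job_D */3 -> active={job_B:*/5, job_D:*/3}
Op 3: register job_B */17 -> active={job_B:*/17, job_D:*/3}
Op 4: register job_C */15 -> active={job_B:*/17, job_C:*/15, job_D:*/3}
Op 5: unregister job_D -> active={job_B:*/17, job_C:*/15}
Op 6: register job_D */16 -> active={job_B:*/17, job_C:*/15, job_D:*/16}
Op 7: register job_E */13 -> active={job_B:*/17, job_C:*/15, job_D:*/16, job_E:*/13}
Op 8: unregister job_C -> active={job_B:*/17, job_D:*/16, job_E:*/13}
Op 9: unregister job_E -> active={job_B:*/17, job_D:*/16}
Op 10: register job_A */5 -> active={job_A:*/5, job_B:*/17, job_D:*/16}
Op 11: register job_D */15 -> active={job_A:*/5, job_B:*/17, job_D:*/15}
Op 12: register job_A */2 -> active={job_A:*/2, job_B:*/17, job_D:*/15}
Final interval of job_A = 2
Next fire of job_A after T=143: (143//2+1)*2 = 144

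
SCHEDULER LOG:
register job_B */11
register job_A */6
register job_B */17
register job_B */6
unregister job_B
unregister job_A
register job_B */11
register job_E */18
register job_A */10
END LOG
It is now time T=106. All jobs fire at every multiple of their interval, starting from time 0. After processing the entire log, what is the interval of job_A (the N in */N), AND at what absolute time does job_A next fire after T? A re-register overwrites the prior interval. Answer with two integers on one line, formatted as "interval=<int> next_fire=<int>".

Answer: interval=10 next_fire=110

Derivation:
Op 1: register job_B */11 -> active={job_B:*/11}
Op 2: register job_A */6 -> active={job_A:*/6, job_B:*/11}
Op 3: register job_B */17 -> active={job_A:*/6, job_B:*/17}
Op 4: register job_B */6 -> active={job_A:*/6, job_B:*/6}
Op 5: unregister job_B -> active={job_A:*/6}
Op 6: unregister job_A -> active={}
Op 7: register job_B */11 -> active={job_B:*/11}
Op 8: register job_E */18 -> active={job_B:*/11, job_E:*/18}
Op 9: register job_A */10 -> active={job_A:*/10, job_B:*/11, job_E:*/18}
Final interval of job_A = 10
Next fire of job_A after T=106: (106//10+1)*10 = 110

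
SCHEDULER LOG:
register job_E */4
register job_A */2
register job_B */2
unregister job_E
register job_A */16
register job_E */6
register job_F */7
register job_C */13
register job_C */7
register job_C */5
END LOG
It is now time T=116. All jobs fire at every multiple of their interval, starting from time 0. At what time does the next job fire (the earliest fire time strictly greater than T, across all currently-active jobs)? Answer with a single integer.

Op 1: register job_E */4 -> active={job_E:*/4}
Op 2: register job_A */2 -> active={job_A:*/2, job_E:*/4}
Op 3: register job_B */2 -> active={job_A:*/2, job_B:*/2, job_E:*/4}
Op 4: unregister job_E -> active={job_A:*/2, job_B:*/2}
Op 5: register job_A */16 -> active={job_A:*/16, job_B:*/2}
Op 6: register job_E */6 -> active={job_A:*/16, job_B:*/2, job_E:*/6}
Op 7: register job_F */7 -> active={job_A:*/16, job_B:*/2, job_E:*/6, job_F:*/7}
Op 8: register job_C */13 -> active={job_A:*/16, job_B:*/2, job_C:*/13, job_E:*/6, job_F:*/7}
Op 9: register job_C */7 -> active={job_A:*/16, job_B:*/2, job_C:*/7, job_E:*/6, job_F:*/7}
Op 10: register job_C */5 -> active={job_A:*/16, job_B:*/2, job_C:*/5, job_E:*/6, job_F:*/7}
  job_A: interval 16, next fire after T=116 is 128
  job_B: interval 2, next fire after T=116 is 118
  job_C: interval 5, next fire after T=116 is 120
  job_E: interval 6, next fire after T=116 is 120
  job_F: interval 7, next fire after T=116 is 119
Earliest fire time = 118 (job job_B)

Answer: 118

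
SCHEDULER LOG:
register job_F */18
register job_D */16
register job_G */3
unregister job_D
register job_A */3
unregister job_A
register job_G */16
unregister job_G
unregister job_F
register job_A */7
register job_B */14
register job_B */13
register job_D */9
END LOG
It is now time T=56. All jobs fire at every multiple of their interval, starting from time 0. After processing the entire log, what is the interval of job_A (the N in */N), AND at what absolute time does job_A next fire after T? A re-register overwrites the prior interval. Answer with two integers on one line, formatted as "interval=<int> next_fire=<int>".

Op 1: register job_F */18 -> active={job_F:*/18}
Op 2: register job_D */16 -> active={job_D:*/16, job_F:*/18}
Op 3: register job_G */3 -> active={job_D:*/16, job_F:*/18, job_G:*/3}
Op 4: unregister job_D -> active={job_F:*/18, job_G:*/3}
Op 5: register job_A */3 -> active={job_A:*/3, job_F:*/18, job_G:*/3}
Op 6: unregister job_A -> active={job_F:*/18, job_G:*/3}
Op 7: register job_G */16 -> active={job_F:*/18, job_G:*/16}
Op 8: unregister job_G -> active={job_F:*/18}
Op 9: unregister job_F -> active={}
Op 10: register job_A */7 -> active={job_A:*/7}
Op 11: register job_B */14 -> active={job_A:*/7, job_B:*/14}
Op 12: register job_B */13 -> active={job_A:*/7, job_B:*/13}
Op 13: register job_D */9 -> active={job_A:*/7, job_B:*/13, job_D:*/9}
Final interval of job_A = 7
Next fire of job_A after T=56: (56//7+1)*7 = 63

Answer: interval=7 next_fire=63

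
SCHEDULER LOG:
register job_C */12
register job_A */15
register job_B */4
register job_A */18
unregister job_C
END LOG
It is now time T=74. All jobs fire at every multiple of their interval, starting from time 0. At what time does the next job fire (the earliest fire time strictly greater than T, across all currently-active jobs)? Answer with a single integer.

Op 1: register job_C */12 -> active={job_C:*/12}
Op 2: register job_A */15 -> active={job_A:*/15, job_C:*/12}
Op 3: register job_B */4 -> active={job_A:*/15, job_B:*/4, job_C:*/12}
Op 4: register job_A */18 -> active={job_A:*/18, job_B:*/4, job_C:*/12}
Op 5: unregister job_C -> active={job_A:*/18, job_B:*/4}
  job_A: interval 18, next fire after T=74 is 90
  job_B: interval 4, next fire after T=74 is 76
Earliest fire time = 76 (job job_B)

Answer: 76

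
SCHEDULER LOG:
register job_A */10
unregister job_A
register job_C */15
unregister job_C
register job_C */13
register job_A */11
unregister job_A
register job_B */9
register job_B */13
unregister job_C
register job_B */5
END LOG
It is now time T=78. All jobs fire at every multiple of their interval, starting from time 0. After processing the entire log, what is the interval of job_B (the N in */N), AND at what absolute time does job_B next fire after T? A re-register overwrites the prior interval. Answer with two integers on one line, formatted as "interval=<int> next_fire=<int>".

Op 1: register job_A */10 -> active={job_A:*/10}
Op 2: unregister job_A -> active={}
Op 3: register job_C */15 -> active={job_C:*/15}
Op 4: unregister job_C -> active={}
Op 5: register job_C */13 -> active={job_C:*/13}
Op 6: register job_A */11 -> active={job_A:*/11, job_C:*/13}
Op 7: unregister job_A -> active={job_C:*/13}
Op 8: register job_B */9 -> active={job_B:*/9, job_C:*/13}
Op 9: register job_B */13 -> active={job_B:*/13, job_C:*/13}
Op 10: unregister job_C -> active={job_B:*/13}
Op 11: register job_B */5 -> active={job_B:*/5}
Final interval of job_B = 5
Next fire of job_B after T=78: (78//5+1)*5 = 80

Answer: interval=5 next_fire=80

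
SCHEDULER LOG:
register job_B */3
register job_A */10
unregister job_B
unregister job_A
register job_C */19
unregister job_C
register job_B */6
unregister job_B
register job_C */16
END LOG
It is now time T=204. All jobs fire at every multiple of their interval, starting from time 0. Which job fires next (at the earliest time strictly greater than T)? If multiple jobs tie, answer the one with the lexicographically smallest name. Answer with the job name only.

Op 1: register job_B */3 -> active={job_B:*/3}
Op 2: register job_A */10 -> active={job_A:*/10, job_B:*/3}
Op 3: unregister job_B -> active={job_A:*/10}
Op 4: unregister job_A -> active={}
Op 5: register job_C */19 -> active={job_C:*/19}
Op 6: unregister job_C -> active={}
Op 7: register job_B */6 -> active={job_B:*/6}
Op 8: unregister job_B -> active={}
Op 9: register job_C */16 -> active={job_C:*/16}
  job_C: interval 16, next fire after T=204 is 208
Earliest = 208, winner (lex tiebreak) = job_C

Answer: job_C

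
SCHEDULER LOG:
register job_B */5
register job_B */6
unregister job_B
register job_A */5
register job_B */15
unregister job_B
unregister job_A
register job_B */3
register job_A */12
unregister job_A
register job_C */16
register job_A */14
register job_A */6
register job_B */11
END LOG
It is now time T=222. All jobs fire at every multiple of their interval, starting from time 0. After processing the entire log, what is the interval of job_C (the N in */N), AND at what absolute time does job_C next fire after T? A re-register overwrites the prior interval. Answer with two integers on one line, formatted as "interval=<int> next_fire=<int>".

Answer: interval=16 next_fire=224

Derivation:
Op 1: register job_B */5 -> active={job_B:*/5}
Op 2: register job_B */6 -> active={job_B:*/6}
Op 3: unregister job_B -> active={}
Op 4: register job_A */5 -> active={job_A:*/5}
Op 5: register job_B */15 -> active={job_A:*/5, job_B:*/15}
Op 6: unregister job_B -> active={job_A:*/5}
Op 7: unregister job_A -> active={}
Op 8: register job_B */3 -> active={job_B:*/3}
Op 9: register job_A */12 -> active={job_A:*/12, job_B:*/3}
Op 10: unregister job_A -> active={job_B:*/3}
Op 11: register job_C */16 -> active={job_B:*/3, job_C:*/16}
Op 12: register job_A */14 -> active={job_A:*/14, job_B:*/3, job_C:*/16}
Op 13: register job_A */6 -> active={job_A:*/6, job_B:*/3, job_C:*/16}
Op 14: register job_B */11 -> active={job_A:*/6, job_B:*/11, job_C:*/16}
Final interval of job_C = 16
Next fire of job_C after T=222: (222//16+1)*16 = 224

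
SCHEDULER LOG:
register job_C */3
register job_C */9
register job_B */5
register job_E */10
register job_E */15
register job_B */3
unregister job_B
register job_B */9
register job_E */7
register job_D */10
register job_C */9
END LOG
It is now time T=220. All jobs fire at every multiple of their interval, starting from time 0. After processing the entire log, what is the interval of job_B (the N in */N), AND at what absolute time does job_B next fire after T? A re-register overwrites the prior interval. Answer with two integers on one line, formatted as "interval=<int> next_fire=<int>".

Op 1: register job_C */3 -> active={job_C:*/3}
Op 2: register job_C */9 -> active={job_C:*/9}
Op 3: register job_B */5 -> active={job_B:*/5, job_C:*/9}
Op 4: register job_E */10 -> active={job_B:*/5, job_C:*/9, job_E:*/10}
Op 5: register job_E */15 -> active={job_B:*/5, job_C:*/9, job_E:*/15}
Op 6: register job_B */3 -> active={job_B:*/3, job_C:*/9, job_E:*/15}
Op 7: unregister job_B -> active={job_C:*/9, job_E:*/15}
Op 8: register job_B */9 -> active={job_B:*/9, job_C:*/9, job_E:*/15}
Op 9: register job_E */7 -> active={job_B:*/9, job_C:*/9, job_E:*/7}
Op 10: register job_D */10 -> active={job_B:*/9, job_C:*/9, job_D:*/10, job_E:*/7}
Op 11: register job_C */9 -> active={job_B:*/9, job_C:*/9, job_D:*/10, job_E:*/7}
Final interval of job_B = 9
Next fire of job_B after T=220: (220//9+1)*9 = 225

Answer: interval=9 next_fire=225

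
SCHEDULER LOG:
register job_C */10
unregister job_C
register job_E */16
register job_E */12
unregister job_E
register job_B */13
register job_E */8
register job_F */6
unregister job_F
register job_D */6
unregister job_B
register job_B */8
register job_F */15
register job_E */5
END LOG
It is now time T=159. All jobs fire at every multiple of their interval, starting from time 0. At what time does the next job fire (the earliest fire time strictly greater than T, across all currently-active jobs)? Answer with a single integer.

Answer: 160

Derivation:
Op 1: register job_C */10 -> active={job_C:*/10}
Op 2: unregister job_C -> active={}
Op 3: register job_E */16 -> active={job_E:*/16}
Op 4: register job_E */12 -> active={job_E:*/12}
Op 5: unregister job_E -> active={}
Op 6: register job_B */13 -> active={job_B:*/13}
Op 7: register job_E */8 -> active={job_B:*/13, job_E:*/8}
Op 8: register job_F */6 -> active={job_B:*/13, job_E:*/8, job_F:*/6}
Op 9: unregister job_F -> active={job_B:*/13, job_E:*/8}
Op 10: register job_D */6 -> active={job_B:*/13, job_D:*/6, job_E:*/8}
Op 11: unregister job_B -> active={job_D:*/6, job_E:*/8}
Op 12: register job_B */8 -> active={job_B:*/8, job_D:*/6, job_E:*/8}
Op 13: register job_F */15 -> active={job_B:*/8, job_D:*/6, job_E:*/8, job_F:*/15}
Op 14: register job_E */5 -> active={job_B:*/8, job_D:*/6, job_E:*/5, job_F:*/15}
  job_B: interval 8, next fire after T=159 is 160
  job_D: interval 6, next fire after T=159 is 162
  job_E: interval 5, next fire after T=159 is 160
  job_F: interval 15, next fire after T=159 is 165
Earliest fire time = 160 (job job_B)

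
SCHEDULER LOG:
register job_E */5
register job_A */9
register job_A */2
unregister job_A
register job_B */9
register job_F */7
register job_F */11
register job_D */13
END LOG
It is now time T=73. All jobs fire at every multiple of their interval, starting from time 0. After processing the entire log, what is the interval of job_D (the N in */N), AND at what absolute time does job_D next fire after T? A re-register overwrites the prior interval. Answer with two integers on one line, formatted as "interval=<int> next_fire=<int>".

Op 1: register job_E */5 -> active={job_E:*/5}
Op 2: register job_A */9 -> active={job_A:*/9, job_E:*/5}
Op 3: register job_A */2 -> active={job_A:*/2, job_E:*/5}
Op 4: unregister job_A -> active={job_E:*/5}
Op 5: register job_B */9 -> active={job_B:*/9, job_E:*/5}
Op 6: register job_F */7 -> active={job_B:*/9, job_E:*/5, job_F:*/7}
Op 7: register job_F */11 -> active={job_B:*/9, job_E:*/5, job_F:*/11}
Op 8: register job_D */13 -> active={job_B:*/9, job_D:*/13, job_E:*/5, job_F:*/11}
Final interval of job_D = 13
Next fire of job_D after T=73: (73//13+1)*13 = 78

Answer: interval=13 next_fire=78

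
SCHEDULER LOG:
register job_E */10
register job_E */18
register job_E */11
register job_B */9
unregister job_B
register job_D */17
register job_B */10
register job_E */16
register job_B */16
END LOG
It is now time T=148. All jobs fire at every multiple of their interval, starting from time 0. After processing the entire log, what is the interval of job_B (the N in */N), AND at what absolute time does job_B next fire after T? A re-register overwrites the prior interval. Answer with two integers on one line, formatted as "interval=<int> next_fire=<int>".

Op 1: register job_E */10 -> active={job_E:*/10}
Op 2: register job_E */18 -> active={job_E:*/18}
Op 3: register job_E */11 -> active={job_E:*/11}
Op 4: register job_B */9 -> active={job_B:*/9, job_E:*/11}
Op 5: unregister job_B -> active={job_E:*/11}
Op 6: register job_D */17 -> active={job_D:*/17, job_E:*/11}
Op 7: register job_B */10 -> active={job_B:*/10, job_D:*/17, job_E:*/11}
Op 8: register job_E */16 -> active={job_B:*/10, job_D:*/17, job_E:*/16}
Op 9: register job_B */16 -> active={job_B:*/16, job_D:*/17, job_E:*/16}
Final interval of job_B = 16
Next fire of job_B after T=148: (148//16+1)*16 = 160

Answer: interval=16 next_fire=160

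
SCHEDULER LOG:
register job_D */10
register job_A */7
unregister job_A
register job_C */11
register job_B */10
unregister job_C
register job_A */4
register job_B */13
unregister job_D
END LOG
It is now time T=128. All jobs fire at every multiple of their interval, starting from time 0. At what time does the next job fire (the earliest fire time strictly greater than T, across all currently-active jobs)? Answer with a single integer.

Answer: 130

Derivation:
Op 1: register job_D */10 -> active={job_D:*/10}
Op 2: register job_A */7 -> active={job_A:*/7, job_D:*/10}
Op 3: unregister job_A -> active={job_D:*/10}
Op 4: register job_C */11 -> active={job_C:*/11, job_D:*/10}
Op 5: register job_B */10 -> active={job_B:*/10, job_C:*/11, job_D:*/10}
Op 6: unregister job_C -> active={job_B:*/10, job_D:*/10}
Op 7: register job_A */4 -> active={job_A:*/4, job_B:*/10, job_D:*/10}
Op 8: register job_B */13 -> active={job_A:*/4, job_B:*/13, job_D:*/10}
Op 9: unregister job_D -> active={job_A:*/4, job_B:*/13}
  job_A: interval 4, next fire after T=128 is 132
  job_B: interval 13, next fire after T=128 is 130
Earliest fire time = 130 (job job_B)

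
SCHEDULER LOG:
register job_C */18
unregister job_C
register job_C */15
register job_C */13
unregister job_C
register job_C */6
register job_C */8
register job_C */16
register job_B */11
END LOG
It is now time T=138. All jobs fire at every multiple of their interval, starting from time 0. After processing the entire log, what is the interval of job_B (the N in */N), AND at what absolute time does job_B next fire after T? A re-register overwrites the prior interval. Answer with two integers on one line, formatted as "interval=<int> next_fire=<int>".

Op 1: register job_C */18 -> active={job_C:*/18}
Op 2: unregister job_C -> active={}
Op 3: register job_C */15 -> active={job_C:*/15}
Op 4: register job_C */13 -> active={job_C:*/13}
Op 5: unregister job_C -> active={}
Op 6: register job_C */6 -> active={job_C:*/6}
Op 7: register job_C */8 -> active={job_C:*/8}
Op 8: register job_C */16 -> active={job_C:*/16}
Op 9: register job_B */11 -> active={job_B:*/11, job_C:*/16}
Final interval of job_B = 11
Next fire of job_B after T=138: (138//11+1)*11 = 143

Answer: interval=11 next_fire=143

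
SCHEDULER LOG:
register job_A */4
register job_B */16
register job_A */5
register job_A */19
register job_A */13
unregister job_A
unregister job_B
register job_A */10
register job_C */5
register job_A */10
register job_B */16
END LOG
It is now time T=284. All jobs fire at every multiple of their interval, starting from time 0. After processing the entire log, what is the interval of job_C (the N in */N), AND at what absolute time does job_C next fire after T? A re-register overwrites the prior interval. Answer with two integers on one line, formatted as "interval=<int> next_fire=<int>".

Op 1: register job_A */4 -> active={job_A:*/4}
Op 2: register job_B */16 -> active={job_A:*/4, job_B:*/16}
Op 3: register job_A */5 -> active={job_A:*/5, job_B:*/16}
Op 4: register job_A */19 -> active={job_A:*/19, job_B:*/16}
Op 5: register job_A */13 -> active={job_A:*/13, job_B:*/16}
Op 6: unregister job_A -> active={job_B:*/16}
Op 7: unregister job_B -> active={}
Op 8: register job_A */10 -> active={job_A:*/10}
Op 9: register job_C */5 -> active={job_A:*/10, job_C:*/5}
Op 10: register job_A */10 -> active={job_A:*/10, job_C:*/5}
Op 11: register job_B */16 -> active={job_A:*/10, job_B:*/16, job_C:*/5}
Final interval of job_C = 5
Next fire of job_C after T=284: (284//5+1)*5 = 285

Answer: interval=5 next_fire=285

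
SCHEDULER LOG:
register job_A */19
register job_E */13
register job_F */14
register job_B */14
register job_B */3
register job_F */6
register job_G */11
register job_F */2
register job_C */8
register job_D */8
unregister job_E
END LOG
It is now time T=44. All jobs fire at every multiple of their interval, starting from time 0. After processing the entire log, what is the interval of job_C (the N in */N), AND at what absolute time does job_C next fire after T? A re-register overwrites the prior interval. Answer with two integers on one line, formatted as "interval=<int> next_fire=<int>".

Op 1: register job_A */19 -> active={job_A:*/19}
Op 2: register job_E */13 -> active={job_A:*/19, job_E:*/13}
Op 3: register job_F */14 -> active={job_A:*/19, job_E:*/13, job_F:*/14}
Op 4: register job_B */14 -> active={job_A:*/19, job_B:*/14, job_E:*/13, job_F:*/14}
Op 5: register job_B */3 -> active={job_A:*/19, job_B:*/3, job_E:*/13, job_F:*/14}
Op 6: register job_F */6 -> active={job_A:*/19, job_B:*/3, job_E:*/13, job_F:*/6}
Op 7: register job_G */11 -> active={job_A:*/19, job_B:*/3, job_E:*/13, job_F:*/6, job_G:*/11}
Op 8: register job_F */2 -> active={job_A:*/19, job_B:*/3, job_E:*/13, job_F:*/2, job_G:*/11}
Op 9: register job_C */8 -> active={job_A:*/19, job_B:*/3, job_C:*/8, job_E:*/13, job_F:*/2, job_G:*/11}
Op 10: register job_D */8 -> active={job_A:*/19, job_B:*/3, job_C:*/8, job_D:*/8, job_E:*/13, job_F:*/2, job_G:*/11}
Op 11: unregister job_E -> active={job_A:*/19, job_B:*/3, job_C:*/8, job_D:*/8, job_F:*/2, job_G:*/11}
Final interval of job_C = 8
Next fire of job_C after T=44: (44//8+1)*8 = 48

Answer: interval=8 next_fire=48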